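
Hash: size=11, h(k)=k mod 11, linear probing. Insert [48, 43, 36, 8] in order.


Insertions: 48->slot 4; 43->slot 10; 36->slot 3; 8->slot 8
Table: [None, None, None, 36, 48, None, None, None, 8, None, 43]


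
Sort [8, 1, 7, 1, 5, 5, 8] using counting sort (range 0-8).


Count array: [0, 2, 0, 0, 0, 2, 0, 1, 2]
Reconstruct: [1, 1, 5, 5, 7, 8, 8]


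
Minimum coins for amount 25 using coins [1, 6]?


dp[0]=0; dp[i]=1+min(dp[i-c] for c in coins)
...dp[20]=5, dp[21]=6, dp[22]=7, dp[23]=8, dp[24]=4, dp[25]=5
Minimum coins for 25 = 5


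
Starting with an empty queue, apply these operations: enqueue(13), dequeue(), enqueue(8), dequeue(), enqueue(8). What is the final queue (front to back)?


enqueue(13) -> [13]
dequeue() returns 13 -> []
enqueue(8) -> [8]
dequeue() returns 8 -> []
enqueue(8) -> [8]
Final queue (front to back): [8]


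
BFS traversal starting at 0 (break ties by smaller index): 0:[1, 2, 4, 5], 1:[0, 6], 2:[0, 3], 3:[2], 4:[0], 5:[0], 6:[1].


BFS queue: start with [0]
Visit order: [0, 1, 2, 4, 5, 6, 3]


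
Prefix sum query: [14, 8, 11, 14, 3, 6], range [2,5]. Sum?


Prefix sums: [0, 14, 22, 33, 47, 50, 56]
Sum[2..5] = prefix[6] - prefix[2] = 56 - 22 = 34


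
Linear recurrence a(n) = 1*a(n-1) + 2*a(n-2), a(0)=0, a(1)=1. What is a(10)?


Build bottom-up:
...a(8)=85, a(9)=171, a(10)=1*171+2*85=341


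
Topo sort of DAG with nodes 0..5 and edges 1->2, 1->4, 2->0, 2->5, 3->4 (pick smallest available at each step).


Kahn's algorithm, process smallest node first
Order: [1, 2, 0, 3, 4, 5]


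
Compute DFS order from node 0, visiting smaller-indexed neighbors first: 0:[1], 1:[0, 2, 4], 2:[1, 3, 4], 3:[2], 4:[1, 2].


DFS stack-based: start with [0]
Visit order: [0, 1, 2, 3, 4]


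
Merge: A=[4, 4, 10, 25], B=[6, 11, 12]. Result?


Compare heads, take smaller each step.
Merged: [4, 4, 6, 10, 11, 12, 25]


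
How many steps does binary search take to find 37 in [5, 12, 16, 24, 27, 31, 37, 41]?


Search for 37:
[0,7] mid=3 arr[3]=24
[4,7] mid=5 arr[5]=31
[6,7] mid=6 arr[6]=37
Total: 3 comparisons


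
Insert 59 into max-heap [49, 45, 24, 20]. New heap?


Append 59: [49, 45, 24, 20, 59]
Bubble up: swap idx 4(59) with idx 1(45); swap idx 1(59) with idx 0(49)
Result: [59, 49, 24, 20, 45]


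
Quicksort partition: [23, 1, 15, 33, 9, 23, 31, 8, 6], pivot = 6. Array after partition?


Elements <= 6 go left of pivot.
Result: [1, 6, 15, 33, 9, 23, 31, 8, 23], pivot at index 1


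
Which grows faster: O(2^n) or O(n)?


linear grows slower than exponential
O(n) is asymptotically smaller; O(2^n) grows faster


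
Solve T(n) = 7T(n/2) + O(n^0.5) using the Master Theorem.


a=7, b=2, c=0.5. log_2(7)=2.807 > c=0.5. Case 1: O(n^log_b(a)) = O(n^2.807)
Complexity: O(n^2.807)


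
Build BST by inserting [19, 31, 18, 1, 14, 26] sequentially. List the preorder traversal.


Root = 19; build tree by BST insertion.
Preorder traversal: [19, 18, 1, 14, 31, 26]


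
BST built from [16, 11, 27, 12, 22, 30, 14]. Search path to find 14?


BST root = 16
Search for 14: compare at each node
Path: [16, 11, 12, 14]


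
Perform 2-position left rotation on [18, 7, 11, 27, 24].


Left rotate by 2: [11, 27, 24, 18, 7]


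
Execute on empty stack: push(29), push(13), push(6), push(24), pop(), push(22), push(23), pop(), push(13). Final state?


push(29) -> [29]
push(13) -> [29, 13]
push(6) -> [29, 13, 6]
push(24) -> [29, 13, 6, 24]
pop() returns 24 -> [29, 13, 6]
push(22) -> [29, 13, 6, 22]
push(23) -> [29, 13, 6, 22, 23]
pop() returns 23 -> [29, 13, 6, 22]
push(13) -> [29, 13, 6, 22, 13]
Final stack (bottom to top): [29, 13, 6, 22, 13]


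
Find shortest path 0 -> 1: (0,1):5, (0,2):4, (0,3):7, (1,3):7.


Dijkstra from 0:
Distances: {0: 0, 1: 5, 2: 4, 3: 7}
Shortest distance to 1 = 5, path = [0, 1]


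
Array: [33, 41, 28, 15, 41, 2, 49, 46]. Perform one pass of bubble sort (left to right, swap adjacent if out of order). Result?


After one pass: [33, 28, 15, 41, 2, 41, 46, 49]


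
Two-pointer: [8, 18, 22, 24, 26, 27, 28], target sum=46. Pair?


Two pointers: lo=0, hi=6
Found pair: (18, 28) summing to 46


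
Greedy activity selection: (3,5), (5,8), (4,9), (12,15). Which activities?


Greedy: pick earliest-ending, then skip overlaps.
Selected (3 activities): [(3, 5), (5, 8), (12, 15)]


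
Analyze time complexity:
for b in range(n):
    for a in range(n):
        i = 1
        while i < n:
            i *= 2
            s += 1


Per nesting level: O(n) * O(n) * O(log n) = O(n^2 log n)
Complexity: O(n^2 log n)


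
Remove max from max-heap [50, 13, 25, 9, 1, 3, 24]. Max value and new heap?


Max = 50
Replace root with last, heapify down
Resulting heap: [25, 13, 24, 9, 1, 3]


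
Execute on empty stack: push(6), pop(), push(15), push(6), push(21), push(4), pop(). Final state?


push(6) -> [6]
pop() returns 6 -> []
push(15) -> [15]
push(6) -> [15, 6]
push(21) -> [15, 6, 21]
push(4) -> [15, 6, 21, 4]
pop() returns 4 -> [15, 6, 21]
Final stack (bottom to top): [15, 6, 21]


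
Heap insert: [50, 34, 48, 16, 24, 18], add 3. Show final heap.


Append 3: [50, 34, 48, 16, 24, 18, 3]
Bubble up: no swaps needed
Result: [50, 34, 48, 16, 24, 18, 3]


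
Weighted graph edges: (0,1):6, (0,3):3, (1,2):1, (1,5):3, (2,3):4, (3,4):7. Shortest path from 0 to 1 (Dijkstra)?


Dijkstra from 0:
Distances: {0: 0, 1: 6, 2: 7, 3: 3, 4: 10, 5: 9}
Shortest distance to 1 = 6, path = [0, 1]


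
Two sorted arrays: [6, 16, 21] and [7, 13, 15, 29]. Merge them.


Compare heads, take smaller each step.
Merged: [6, 7, 13, 15, 16, 21, 29]


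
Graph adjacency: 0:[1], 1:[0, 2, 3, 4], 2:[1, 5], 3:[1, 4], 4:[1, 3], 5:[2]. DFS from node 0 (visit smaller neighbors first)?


DFS stack-based: start with [0]
Visit order: [0, 1, 2, 5, 3, 4]


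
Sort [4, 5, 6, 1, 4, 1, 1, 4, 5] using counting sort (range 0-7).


Count array: [0, 3, 0, 0, 3, 2, 1, 0]
Reconstruct: [1, 1, 1, 4, 4, 4, 5, 5, 6]


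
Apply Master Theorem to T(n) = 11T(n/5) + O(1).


a=11, b=5, c=0. log_5(11)=1.490 > c=0. Case 1: O(n^log_b(a)) = O(n^1.490)
Complexity: O(n^1.490)


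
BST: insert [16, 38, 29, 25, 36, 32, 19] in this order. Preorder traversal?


Root = 16; build tree by BST insertion.
Preorder traversal: [16, 38, 29, 25, 19, 36, 32]


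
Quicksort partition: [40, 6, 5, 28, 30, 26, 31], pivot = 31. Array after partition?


Elements <= 31 go left of pivot.
Result: [6, 5, 28, 30, 26, 31, 40], pivot at index 5


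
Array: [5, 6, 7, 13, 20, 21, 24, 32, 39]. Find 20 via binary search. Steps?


Search for 20:
[0,8] mid=4 arr[4]=20
Total: 1 comparisons


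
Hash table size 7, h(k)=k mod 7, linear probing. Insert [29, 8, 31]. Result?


Insertions: 29->slot 1; 8->slot 2; 31->slot 3
Table: [None, 29, 8, 31, None, None, None]


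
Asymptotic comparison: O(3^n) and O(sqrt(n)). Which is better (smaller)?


sublinear grows slower than exponential (base 3)
O(sqrt(n)) is asymptotically smaller; O(3^n) grows faster


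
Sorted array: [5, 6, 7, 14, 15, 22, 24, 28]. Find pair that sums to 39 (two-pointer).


Two pointers: lo=0, hi=7
Found pair: (15, 24) summing to 39


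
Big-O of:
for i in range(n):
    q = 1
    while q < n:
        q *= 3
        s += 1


Per nesting level: O(n) * O(log n) = O(n log n)
Complexity: O(n log n)


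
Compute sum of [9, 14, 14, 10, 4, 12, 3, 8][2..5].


Prefix sums: [0, 9, 23, 37, 47, 51, 63, 66, 74]
Sum[2..5] = prefix[6] - prefix[2] = 63 - 23 = 40


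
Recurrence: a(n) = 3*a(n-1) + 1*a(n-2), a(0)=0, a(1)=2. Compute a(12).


Build bottom-up:
...a(10)=85674, a(11)=282962, a(12)=3*282962+1*85674=934560


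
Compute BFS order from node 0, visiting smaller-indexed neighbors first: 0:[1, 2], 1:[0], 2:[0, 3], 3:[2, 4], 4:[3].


BFS queue: start with [0]
Visit order: [0, 1, 2, 3, 4]


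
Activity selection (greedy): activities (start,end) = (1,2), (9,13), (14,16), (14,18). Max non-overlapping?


Greedy: pick earliest-ending, then skip overlaps.
Selected (3 activities): [(1, 2), (9, 13), (14, 16)]


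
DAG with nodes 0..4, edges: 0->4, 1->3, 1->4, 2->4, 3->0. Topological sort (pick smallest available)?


Kahn's algorithm, process smallest node first
Order: [1, 2, 3, 0, 4]


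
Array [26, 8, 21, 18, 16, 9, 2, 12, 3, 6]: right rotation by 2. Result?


Right rotate by 2: [3, 6, 26, 8, 21, 18, 16, 9, 2, 12]


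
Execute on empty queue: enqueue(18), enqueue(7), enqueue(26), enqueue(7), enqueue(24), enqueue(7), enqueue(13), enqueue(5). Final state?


enqueue(18) -> [18]
enqueue(7) -> [18, 7]
enqueue(26) -> [18, 7, 26]
enqueue(7) -> [18, 7, 26, 7]
enqueue(24) -> [18, 7, 26, 7, 24]
enqueue(7) -> [18, 7, 26, 7, 24, 7]
enqueue(13) -> [18, 7, 26, 7, 24, 7, 13]
enqueue(5) -> [18, 7, 26, 7, 24, 7, 13, 5]
Final queue (front to back): [18, 7, 26, 7, 24, 7, 13, 5]


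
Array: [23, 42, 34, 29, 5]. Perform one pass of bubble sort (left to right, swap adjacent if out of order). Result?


After one pass: [23, 34, 29, 5, 42]


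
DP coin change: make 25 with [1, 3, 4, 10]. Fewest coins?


dp[0]=0; dp[i]=1+min(dp[i-c] for c in coins)
...dp[20]=2, dp[21]=3, dp[22]=4, dp[23]=3, dp[24]=3, dp[25]=4
Minimum coins for 25 = 4


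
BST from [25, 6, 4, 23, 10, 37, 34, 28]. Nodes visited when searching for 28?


BST root = 25
Search for 28: compare at each node
Path: [25, 37, 34, 28]


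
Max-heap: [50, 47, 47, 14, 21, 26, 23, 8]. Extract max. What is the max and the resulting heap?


Max = 50
Replace root with last, heapify down
Resulting heap: [47, 21, 47, 14, 8, 26, 23]


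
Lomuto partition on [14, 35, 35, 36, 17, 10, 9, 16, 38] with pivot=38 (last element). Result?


Elements <= 38 go left of pivot.
Result: [14, 35, 35, 36, 17, 10, 9, 16, 38], pivot at index 8


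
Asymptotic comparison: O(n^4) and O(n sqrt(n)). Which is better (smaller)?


n^1.5 grows slower than quartic
O(n sqrt(n)) is asymptotically smaller; O(n^4) grows faster


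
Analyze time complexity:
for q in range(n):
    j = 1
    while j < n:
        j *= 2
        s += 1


Per nesting level: O(n) * O(log n) = O(n log n)
Complexity: O(n log n)


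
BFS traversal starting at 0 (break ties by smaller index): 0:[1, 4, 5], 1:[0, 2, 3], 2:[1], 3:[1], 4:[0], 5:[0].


BFS queue: start with [0]
Visit order: [0, 1, 4, 5, 2, 3]


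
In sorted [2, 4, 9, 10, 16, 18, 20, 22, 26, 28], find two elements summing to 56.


Two pointers: lo=0, hi=9
No pair sums to 56


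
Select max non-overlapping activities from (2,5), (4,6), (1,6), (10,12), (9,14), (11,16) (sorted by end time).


Greedy: pick earliest-ending, then skip overlaps.
Selected (2 activities): [(2, 5), (10, 12)]


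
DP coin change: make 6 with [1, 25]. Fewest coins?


dp[0]=0; dp[i]=1+min(dp[i-c] for c in coins)
...dp[1]=1, dp[2]=2, dp[3]=3, dp[4]=4, dp[5]=5, dp[6]=6
Minimum coins for 6 = 6


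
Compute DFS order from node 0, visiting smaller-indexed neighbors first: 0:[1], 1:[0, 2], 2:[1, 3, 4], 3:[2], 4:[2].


DFS stack-based: start with [0]
Visit order: [0, 1, 2, 3, 4]


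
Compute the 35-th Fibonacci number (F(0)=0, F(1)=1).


F(n)=F(n-1)+F(n-2)
...F(33)=3524578, F(34)=5702887, F(35)=9227465


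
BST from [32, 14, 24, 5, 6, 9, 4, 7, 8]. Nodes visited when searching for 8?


BST root = 32
Search for 8: compare at each node
Path: [32, 14, 5, 6, 9, 7, 8]


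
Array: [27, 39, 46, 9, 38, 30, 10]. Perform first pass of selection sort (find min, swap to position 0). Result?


After one pass: [9, 39, 46, 27, 38, 30, 10]


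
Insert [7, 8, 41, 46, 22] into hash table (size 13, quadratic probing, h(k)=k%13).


Insertions: 7->slot 7; 8->slot 8; 41->slot 2; 46->slot 11; 22->slot 9
Table: [None, None, 41, None, None, None, None, 7, 8, 22, None, 46, None]


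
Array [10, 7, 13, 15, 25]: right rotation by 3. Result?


Right rotate by 3: [13, 15, 25, 10, 7]


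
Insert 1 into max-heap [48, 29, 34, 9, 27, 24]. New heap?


Append 1: [48, 29, 34, 9, 27, 24, 1]
Bubble up: no swaps needed
Result: [48, 29, 34, 9, 27, 24, 1]


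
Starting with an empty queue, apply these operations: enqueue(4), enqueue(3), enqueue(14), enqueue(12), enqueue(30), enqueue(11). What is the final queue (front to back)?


enqueue(4) -> [4]
enqueue(3) -> [4, 3]
enqueue(14) -> [4, 3, 14]
enqueue(12) -> [4, 3, 14, 12]
enqueue(30) -> [4, 3, 14, 12, 30]
enqueue(11) -> [4, 3, 14, 12, 30, 11]
Final queue (front to back): [4, 3, 14, 12, 30, 11]


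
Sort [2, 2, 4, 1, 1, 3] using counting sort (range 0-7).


Count array: [0, 2, 2, 1, 1, 0, 0, 0]
Reconstruct: [1, 1, 2, 2, 3, 4]


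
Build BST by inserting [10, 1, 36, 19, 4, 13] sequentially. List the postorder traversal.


Root = 10; build tree by BST insertion.
Postorder traversal: [4, 1, 13, 19, 36, 10]


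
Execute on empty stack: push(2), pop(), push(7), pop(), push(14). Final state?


push(2) -> [2]
pop() returns 2 -> []
push(7) -> [7]
pop() returns 7 -> []
push(14) -> [14]
Final stack (bottom to top): [14]


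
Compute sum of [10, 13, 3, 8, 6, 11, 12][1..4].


Prefix sums: [0, 10, 23, 26, 34, 40, 51, 63]
Sum[1..4] = prefix[5] - prefix[1] = 40 - 10 = 30


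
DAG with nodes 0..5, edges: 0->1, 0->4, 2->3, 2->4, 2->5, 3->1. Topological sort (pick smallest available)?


Kahn's algorithm, process smallest node first
Order: [0, 2, 3, 1, 4, 5]


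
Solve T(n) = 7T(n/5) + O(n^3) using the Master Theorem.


a=7, b=5, c=3. log_5(7)=1.209 < c=3. Case 3: O(n^c) = O(n^3)
Complexity: O(n^3)


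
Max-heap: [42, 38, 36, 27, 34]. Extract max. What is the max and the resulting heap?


Max = 42
Replace root with last, heapify down
Resulting heap: [38, 34, 36, 27]


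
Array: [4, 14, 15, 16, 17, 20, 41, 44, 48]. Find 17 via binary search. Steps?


Search for 17:
[0,8] mid=4 arr[4]=17
Total: 1 comparisons


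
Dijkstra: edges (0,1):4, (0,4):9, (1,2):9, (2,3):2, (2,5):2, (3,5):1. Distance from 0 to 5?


Dijkstra from 0:
Distances: {0: 0, 1: 4, 2: 13, 3: 15, 4: 9, 5: 15}
Shortest distance to 5 = 15, path = [0, 1, 2, 5]


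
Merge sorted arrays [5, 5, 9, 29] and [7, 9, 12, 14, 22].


Compare heads, take smaller each step.
Merged: [5, 5, 7, 9, 9, 12, 14, 22, 29]


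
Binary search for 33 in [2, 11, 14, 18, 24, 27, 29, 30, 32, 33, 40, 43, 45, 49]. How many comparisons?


Search for 33:
[0,13] mid=6 arr[6]=29
[7,13] mid=10 arr[10]=40
[7,9] mid=8 arr[8]=32
[9,9] mid=9 arr[9]=33
Total: 4 comparisons


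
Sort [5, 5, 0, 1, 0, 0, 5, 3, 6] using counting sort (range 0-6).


Count array: [3, 1, 0, 1, 0, 3, 1]
Reconstruct: [0, 0, 0, 1, 3, 5, 5, 5, 6]


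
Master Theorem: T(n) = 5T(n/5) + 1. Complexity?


a=5, b=5, c=0. log_5(5)=1 > c=0. Case 1: O(n^log_b(a)) = O(n)
Complexity: O(n)


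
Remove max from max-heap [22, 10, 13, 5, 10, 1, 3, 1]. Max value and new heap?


Max = 22
Replace root with last, heapify down
Resulting heap: [13, 10, 3, 5, 10, 1, 1]


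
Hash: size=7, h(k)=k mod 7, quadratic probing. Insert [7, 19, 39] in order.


Insertions: 7->slot 0; 19->slot 5; 39->slot 4
Table: [7, None, None, None, 39, 19, None]


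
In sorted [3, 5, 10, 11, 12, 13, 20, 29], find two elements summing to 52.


Two pointers: lo=0, hi=7
No pair sums to 52


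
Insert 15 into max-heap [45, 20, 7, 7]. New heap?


Append 15: [45, 20, 7, 7, 15]
Bubble up: no swaps needed
Result: [45, 20, 7, 7, 15]


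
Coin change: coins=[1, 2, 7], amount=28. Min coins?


dp[0]=0; dp[i]=1+min(dp[i-c] for c in coins)
...dp[23]=4, dp[24]=5, dp[25]=5, dp[26]=6, dp[27]=6, dp[28]=4
Minimum coins for 28 = 4


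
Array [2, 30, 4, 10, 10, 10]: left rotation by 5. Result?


Left rotate by 5: [10, 2, 30, 4, 10, 10]


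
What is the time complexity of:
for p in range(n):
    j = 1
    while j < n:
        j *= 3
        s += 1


Per nesting level: O(n) * O(log n) = O(n log n)
Complexity: O(n log n)


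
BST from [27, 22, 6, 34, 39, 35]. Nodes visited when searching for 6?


BST root = 27
Search for 6: compare at each node
Path: [27, 22, 6]


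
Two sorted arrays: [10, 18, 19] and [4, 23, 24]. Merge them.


Compare heads, take smaller each step.
Merged: [4, 10, 18, 19, 23, 24]


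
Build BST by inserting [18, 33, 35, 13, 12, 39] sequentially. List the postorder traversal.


Root = 18; build tree by BST insertion.
Postorder traversal: [12, 13, 39, 35, 33, 18]


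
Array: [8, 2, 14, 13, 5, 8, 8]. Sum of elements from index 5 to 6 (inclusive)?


Prefix sums: [0, 8, 10, 24, 37, 42, 50, 58]
Sum[5..6] = prefix[7] - prefix[5] = 58 - 42 = 16


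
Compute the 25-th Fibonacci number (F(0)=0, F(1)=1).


F(n)=F(n-1)+F(n-2)
...F(23)=28657, F(24)=46368, F(25)=75025


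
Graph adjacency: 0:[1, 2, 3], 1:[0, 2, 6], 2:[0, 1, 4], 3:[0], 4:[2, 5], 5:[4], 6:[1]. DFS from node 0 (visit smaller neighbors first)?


DFS stack-based: start with [0]
Visit order: [0, 1, 2, 4, 5, 6, 3]


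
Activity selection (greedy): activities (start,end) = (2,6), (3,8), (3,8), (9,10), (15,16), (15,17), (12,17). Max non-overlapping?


Greedy: pick earliest-ending, then skip overlaps.
Selected (3 activities): [(2, 6), (9, 10), (15, 16)]


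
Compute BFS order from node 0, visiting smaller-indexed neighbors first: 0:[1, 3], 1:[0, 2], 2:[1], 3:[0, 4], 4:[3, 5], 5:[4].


BFS queue: start with [0]
Visit order: [0, 1, 3, 2, 4, 5]


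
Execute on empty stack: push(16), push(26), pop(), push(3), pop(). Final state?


push(16) -> [16]
push(26) -> [16, 26]
pop() returns 26 -> [16]
push(3) -> [16, 3]
pop() returns 3 -> [16]
Final stack (bottom to top): [16]


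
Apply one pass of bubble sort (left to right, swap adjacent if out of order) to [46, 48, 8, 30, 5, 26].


After one pass: [46, 8, 30, 5, 26, 48]


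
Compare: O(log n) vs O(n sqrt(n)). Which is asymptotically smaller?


logarithmic grows slower than n^1.5
O(log n) is asymptotically smaller; O(n sqrt(n)) grows faster


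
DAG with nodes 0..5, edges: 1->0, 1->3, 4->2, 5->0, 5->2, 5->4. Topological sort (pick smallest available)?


Kahn's algorithm, process smallest node first
Order: [1, 3, 5, 0, 4, 2]


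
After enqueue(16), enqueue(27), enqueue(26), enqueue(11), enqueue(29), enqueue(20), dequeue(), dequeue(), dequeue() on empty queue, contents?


enqueue(16) -> [16]
enqueue(27) -> [16, 27]
enqueue(26) -> [16, 27, 26]
enqueue(11) -> [16, 27, 26, 11]
enqueue(29) -> [16, 27, 26, 11, 29]
enqueue(20) -> [16, 27, 26, 11, 29, 20]
dequeue() returns 16 -> [27, 26, 11, 29, 20]
dequeue() returns 27 -> [26, 11, 29, 20]
dequeue() returns 26 -> [11, 29, 20]
Final queue (front to back): [11, 29, 20]


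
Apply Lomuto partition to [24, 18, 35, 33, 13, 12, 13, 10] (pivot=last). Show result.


Elements <= 10 go left of pivot.
Result: [10, 18, 35, 33, 13, 12, 13, 24], pivot at index 0


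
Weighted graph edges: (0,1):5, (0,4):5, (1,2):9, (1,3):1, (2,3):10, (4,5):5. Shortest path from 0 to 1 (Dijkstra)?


Dijkstra from 0:
Distances: {0: 0, 1: 5, 2: 14, 3: 6, 4: 5, 5: 10}
Shortest distance to 1 = 5, path = [0, 1]


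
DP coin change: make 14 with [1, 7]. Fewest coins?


dp[0]=0; dp[i]=1+min(dp[i-c] for c in coins)
...dp[9]=3, dp[10]=4, dp[11]=5, dp[12]=6, dp[13]=7, dp[14]=2
Minimum coins for 14 = 2


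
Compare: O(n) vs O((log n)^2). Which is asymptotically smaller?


polylogarithmic grows slower than linear
O((log n)^2) is asymptotically smaller; O(n) grows faster


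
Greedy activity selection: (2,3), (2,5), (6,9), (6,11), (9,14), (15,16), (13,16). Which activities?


Greedy: pick earliest-ending, then skip overlaps.
Selected (4 activities): [(2, 3), (6, 9), (9, 14), (15, 16)]


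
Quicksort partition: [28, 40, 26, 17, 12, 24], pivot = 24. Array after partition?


Elements <= 24 go left of pivot.
Result: [17, 12, 24, 28, 40, 26], pivot at index 2


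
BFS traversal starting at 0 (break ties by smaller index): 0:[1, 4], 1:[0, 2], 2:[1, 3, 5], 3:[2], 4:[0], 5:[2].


BFS queue: start with [0]
Visit order: [0, 1, 4, 2, 3, 5]


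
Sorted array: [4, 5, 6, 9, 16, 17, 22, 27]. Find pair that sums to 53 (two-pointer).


Two pointers: lo=0, hi=7
No pair sums to 53


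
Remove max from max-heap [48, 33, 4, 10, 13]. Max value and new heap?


Max = 48
Replace root with last, heapify down
Resulting heap: [33, 13, 4, 10]


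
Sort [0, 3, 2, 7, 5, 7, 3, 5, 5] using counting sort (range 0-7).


Count array: [1, 0, 1, 2, 0, 3, 0, 2]
Reconstruct: [0, 2, 3, 3, 5, 5, 5, 7, 7]


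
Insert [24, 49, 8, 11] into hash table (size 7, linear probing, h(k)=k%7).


Insertions: 24->slot 3; 49->slot 0; 8->slot 1; 11->slot 4
Table: [49, 8, None, 24, 11, None, None]


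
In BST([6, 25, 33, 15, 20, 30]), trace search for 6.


BST root = 6
Search for 6: compare at each node
Path: [6]


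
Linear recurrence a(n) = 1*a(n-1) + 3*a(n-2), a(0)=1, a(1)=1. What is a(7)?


Build bottom-up:
...a(5)=40, a(6)=97, a(7)=1*97+3*40=217


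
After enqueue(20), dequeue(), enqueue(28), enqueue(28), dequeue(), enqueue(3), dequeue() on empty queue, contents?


enqueue(20) -> [20]
dequeue() returns 20 -> []
enqueue(28) -> [28]
enqueue(28) -> [28, 28]
dequeue() returns 28 -> [28]
enqueue(3) -> [28, 3]
dequeue() returns 28 -> [3]
Final queue (front to back): [3]


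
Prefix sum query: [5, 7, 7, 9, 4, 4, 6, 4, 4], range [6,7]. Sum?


Prefix sums: [0, 5, 12, 19, 28, 32, 36, 42, 46, 50]
Sum[6..7] = prefix[8] - prefix[6] = 46 - 36 = 10


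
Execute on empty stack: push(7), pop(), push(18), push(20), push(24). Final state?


push(7) -> [7]
pop() returns 7 -> []
push(18) -> [18]
push(20) -> [18, 20]
push(24) -> [18, 20, 24]
Final stack (bottom to top): [18, 20, 24]


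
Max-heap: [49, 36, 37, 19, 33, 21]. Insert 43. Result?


Append 43: [49, 36, 37, 19, 33, 21, 43]
Bubble up: swap idx 6(43) with idx 2(37)
Result: [49, 36, 43, 19, 33, 21, 37]


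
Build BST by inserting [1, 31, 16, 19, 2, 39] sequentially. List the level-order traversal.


Root = 1; build tree by BST insertion.
Level-Order traversal: [1, 31, 16, 39, 2, 19]


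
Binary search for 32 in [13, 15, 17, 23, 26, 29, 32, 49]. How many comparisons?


Search for 32:
[0,7] mid=3 arr[3]=23
[4,7] mid=5 arr[5]=29
[6,7] mid=6 arr[6]=32
Total: 3 comparisons


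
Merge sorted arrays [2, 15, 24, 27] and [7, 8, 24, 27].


Compare heads, take smaller each step.
Merged: [2, 7, 8, 15, 24, 24, 27, 27]


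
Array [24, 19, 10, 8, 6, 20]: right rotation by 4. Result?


Right rotate by 4: [10, 8, 6, 20, 24, 19]


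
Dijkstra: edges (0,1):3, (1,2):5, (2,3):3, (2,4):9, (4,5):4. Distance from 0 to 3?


Dijkstra from 0:
Distances: {0: 0, 1: 3, 2: 8, 3: 11, 4: 17, 5: 21}
Shortest distance to 3 = 11, path = [0, 1, 2, 3]


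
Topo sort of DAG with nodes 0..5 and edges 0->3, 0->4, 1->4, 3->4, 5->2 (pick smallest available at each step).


Kahn's algorithm, process smallest node first
Order: [0, 1, 3, 4, 5, 2]


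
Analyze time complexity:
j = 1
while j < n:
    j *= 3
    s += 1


Per nesting level: O(log n) = O(log n)
Complexity: O(log n)


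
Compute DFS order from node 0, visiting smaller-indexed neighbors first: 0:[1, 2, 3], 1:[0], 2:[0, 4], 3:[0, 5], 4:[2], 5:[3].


DFS stack-based: start with [0]
Visit order: [0, 1, 2, 4, 3, 5]


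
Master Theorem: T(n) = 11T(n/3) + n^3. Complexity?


a=11, b=3, c=3. log_3(11)=2.183 < c=3. Case 3: O(n^c) = O(n^3)
Complexity: O(n^3)


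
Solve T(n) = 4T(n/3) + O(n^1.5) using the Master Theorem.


a=4, b=3, c=1.5. log_3(4)=1.262 < c=1.5. Case 3: O(n^c) = O(n^1.500)
Complexity: O(n^1.500)


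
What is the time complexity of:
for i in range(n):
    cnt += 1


Per nesting level: O(n) = O(n)
Complexity: O(n)


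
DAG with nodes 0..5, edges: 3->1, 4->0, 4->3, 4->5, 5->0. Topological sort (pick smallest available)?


Kahn's algorithm, process smallest node first
Order: [2, 4, 3, 1, 5, 0]


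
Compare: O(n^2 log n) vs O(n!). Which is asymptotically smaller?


n^2 log n grows slower than factorial
O(n^2 log n) is asymptotically smaller; O(n!) grows faster


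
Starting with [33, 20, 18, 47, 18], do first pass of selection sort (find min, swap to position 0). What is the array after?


After one pass: [18, 20, 33, 47, 18]


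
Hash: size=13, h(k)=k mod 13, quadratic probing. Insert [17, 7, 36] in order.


Insertions: 17->slot 4; 7->slot 7; 36->slot 10
Table: [None, None, None, None, 17, None, None, 7, None, None, 36, None, None]


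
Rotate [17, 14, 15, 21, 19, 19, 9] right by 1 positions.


Right rotate by 1: [9, 17, 14, 15, 21, 19, 19]


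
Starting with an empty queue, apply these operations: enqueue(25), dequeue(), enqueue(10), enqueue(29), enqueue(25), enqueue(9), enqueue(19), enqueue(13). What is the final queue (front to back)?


enqueue(25) -> [25]
dequeue() returns 25 -> []
enqueue(10) -> [10]
enqueue(29) -> [10, 29]
enqueue(25) -> [10, 29, 25]
enqueue(9) -> [10, 29, 25, 9]
enqueue(19) -> [10, 29, 25, 9, 19]
enqueue(13) -> [10, 29, 25, 9, 19, 13]
Final queue (front to back): [10, 29, 25, 9, 19, 13]


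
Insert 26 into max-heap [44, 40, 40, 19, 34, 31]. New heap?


Append 26: [44, 40, 40, 19, 34, 31, 26]
Bubble up: no swaps needed
Result: [44, 40, 40, 19, 34, 31, 26]


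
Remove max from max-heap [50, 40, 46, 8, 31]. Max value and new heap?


Max = 50
Replace root with last, heapify down
Resulting heap: [46, 40, 31, 8]


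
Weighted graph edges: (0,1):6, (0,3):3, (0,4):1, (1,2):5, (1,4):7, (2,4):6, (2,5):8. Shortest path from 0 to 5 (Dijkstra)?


Dijkstra from 0:
Distances: {0: 0, 1: 6, 2: 7, 3: 3, 4: 1, 5: 15}
Shortest distance to 5 = 15, path = [0, 4, 2, 5]


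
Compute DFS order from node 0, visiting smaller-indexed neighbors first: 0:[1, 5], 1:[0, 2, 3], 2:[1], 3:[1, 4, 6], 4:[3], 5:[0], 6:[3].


DFS stack-based: start with [0]
Visit order: [0, 1, 2, 3, 4, 6, 5]


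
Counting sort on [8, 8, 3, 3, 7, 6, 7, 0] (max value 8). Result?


Count array: [1, 0, 0, 2, 0, 0, 1, 2, 2]
Reconstruct: [0, 3, 3, 6, 7, 7, 8, 8]


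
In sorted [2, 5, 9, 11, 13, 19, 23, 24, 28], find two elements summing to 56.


Two pointers: lo=0, hi=8
No pair sums to 56


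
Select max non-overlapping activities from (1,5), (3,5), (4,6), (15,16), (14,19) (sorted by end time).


Greedy: pick earliest-ending, then skip overlaps.
Selected (2 activities): [(1, 5), (15, 16)]


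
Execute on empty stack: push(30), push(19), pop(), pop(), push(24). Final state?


push(30) -> [30]
push(19) -> [30, 19]
pop() returns 19 -> [30]
pop() returns 30 -> []
push(24) -> [24]
Final stack (bottom to top): [24]


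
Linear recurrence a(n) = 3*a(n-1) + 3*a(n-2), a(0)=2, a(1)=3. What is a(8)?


Build bottom-up:
...a(6)=2970, a(7)=11259, a(8)=3*11259+3*2970=42687


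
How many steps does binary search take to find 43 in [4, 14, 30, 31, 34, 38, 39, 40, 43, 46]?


Search for 43:
[0,9] mid=4 arr[4]=34
[5,9] mid=7 arr[7]=40
[8,9] mid=8 arr[8]=43
Total: 3 comparisons


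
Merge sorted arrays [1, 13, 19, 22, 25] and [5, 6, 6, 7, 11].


Compare heads, take smaller each step.
Merged: [1, 5, 6, 6, 7, 11, 13, 19, 22, 25]


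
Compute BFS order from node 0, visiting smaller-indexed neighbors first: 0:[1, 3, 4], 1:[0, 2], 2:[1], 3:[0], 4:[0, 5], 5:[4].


BFS queue: start with [0]
Visit order: [0, 1, 3, 4, 2, 5]


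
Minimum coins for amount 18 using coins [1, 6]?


dp[0]=0; dp[i]=1+min(dp[i-c] for c in coins)
...dp[13]=3, dp[14]=4, dp[15]=5, dp[16]=6, dp[17]=7, dp[18]=3
Minimum coins for 18 = 3


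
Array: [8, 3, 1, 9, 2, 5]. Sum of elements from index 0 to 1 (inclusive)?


Prefix sums: [0, 8, 11, 12, 21, 23, 28]
Sum[0..1] = prefix[2] - prefix[0] = 11 - 0 = 11


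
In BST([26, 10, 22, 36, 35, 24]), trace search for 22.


BST root = 26
Search for 22: compare at each node
Path: [26, 10, 22]


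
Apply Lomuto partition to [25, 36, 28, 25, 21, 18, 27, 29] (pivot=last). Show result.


Elements <= 29 go left of pivot.
Result: [25, 28, 25, 21, 18, 27, 29, 36], pivot at index 6


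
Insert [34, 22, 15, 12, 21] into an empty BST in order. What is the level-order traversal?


Root = 34; build tree by BST insertion.
Level-Order traversal: [34, 22, 15, 12, 21]


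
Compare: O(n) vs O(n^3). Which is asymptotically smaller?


linear grows slower than cubic
O(n) is asymptotically smaller; O(n^3) grows faster


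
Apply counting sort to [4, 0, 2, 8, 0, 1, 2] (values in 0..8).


Count array: [2, 1, 2, 0, 1, 0, 0, 0, 1]
Reconstruct: [0, 0, 1, 2, 2, 4, 8]


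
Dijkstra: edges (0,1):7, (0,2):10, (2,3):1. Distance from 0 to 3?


Dijkstra from 0:
Distances: {0: 0, 1: 7, 2: 10, 3: 11}
Shortest distance to 3 = 11, path = [0, 2, 3]


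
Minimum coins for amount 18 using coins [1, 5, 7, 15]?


dp[0]=0; dp[i]=1+min(dp[i-c] for c in coins)
...dp[13]=3, dp[14]=2, dp[15]=1, dp[16]=2, dp[17]=3, dp[18]=4
Minimum coins for 18 = 4


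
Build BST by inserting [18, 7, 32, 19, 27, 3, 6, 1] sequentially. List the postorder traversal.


Root = 18; build tree by BST insertion.
Postorder traversal: [1, 6, 3, 7, 27, 19, 32, 18]


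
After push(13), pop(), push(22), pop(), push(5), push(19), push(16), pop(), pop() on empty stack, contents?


push(13) -> [13]
pop() returns 13 -> []
push(22) -> [22]
pop() returns 22 -> []
push(5) -> [5]
push(19) -> [5, 19]
push(16) -> [5, 19, 16]
pop() returns 16 -> [5, 19]
pop() returns 19 -> [5]
Final stack (bottom to top): [5]


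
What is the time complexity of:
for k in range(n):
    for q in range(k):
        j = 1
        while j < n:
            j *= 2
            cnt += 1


Per nesting level: O(n) * O(n) [triangular over k] * O(log n) = O(n^2 log n)
Complexity: O(n^2 log n)


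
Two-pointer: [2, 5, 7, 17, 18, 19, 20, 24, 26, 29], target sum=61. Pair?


Two pointers: lo=0, hi=9
No pair sums to 61


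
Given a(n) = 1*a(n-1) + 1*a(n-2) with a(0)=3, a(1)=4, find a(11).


Build bottom-up:
...a(9)=199, a(10)=322, a(11)=1*322+1*199=521


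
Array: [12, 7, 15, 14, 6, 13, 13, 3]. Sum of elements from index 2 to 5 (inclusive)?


Prefix sums: [0, 12, 19, 34, 48, 54, 67, 80, 83]
Sum[2..5] = prefix[6] - prefix[2] = 67 - 19 = 48


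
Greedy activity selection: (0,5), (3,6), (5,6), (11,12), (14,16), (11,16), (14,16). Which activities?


Greedy: pick earliest-ending, then skip overlaps.
Selected (4 activities): [(0, 5), (5, 6), (11, 12), (14, 16)]


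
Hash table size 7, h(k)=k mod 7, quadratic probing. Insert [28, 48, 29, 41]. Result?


Insertions: 28->slot 0; 48->slot 6; 29->slot 1; 41->slot 3
Table: [28, 29, None, 41, None, None, 48]


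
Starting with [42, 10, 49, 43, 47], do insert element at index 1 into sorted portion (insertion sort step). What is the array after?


After one pass: [10, 42, 49, 43, 47]


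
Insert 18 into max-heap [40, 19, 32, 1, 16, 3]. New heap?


Append 18: [40, 19, 32, 1, 16, 3, 18]
Bubble up: no swaps needed
Result: [40, 19, 32, 1, 16, 3, 18]


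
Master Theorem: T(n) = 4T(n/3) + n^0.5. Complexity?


a=4, b=3, c=0.5. log_3(4)=1.262 > c=0.5. Case 1: O(n^log_b(a)) = O(n^1.262)
Complexity: O(n^1.262)


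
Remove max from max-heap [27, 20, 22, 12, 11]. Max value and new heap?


Max = 27
Replace root with last, heapify down
Resulting heap: [22, 20, 11, 12]


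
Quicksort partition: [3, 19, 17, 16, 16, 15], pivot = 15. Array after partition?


Elements <= 15 go left of pivot.
Result: [3, 15, 17, 16, 16, 19], pivot at index 1


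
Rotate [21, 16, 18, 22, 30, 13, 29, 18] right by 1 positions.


Right rotate by 1: [18, 21, 16, 18, 22, 30, 13, 29]


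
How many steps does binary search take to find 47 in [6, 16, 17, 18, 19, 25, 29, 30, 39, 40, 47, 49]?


Search for 47:
[0,11] mid=5 arr[5]=25
[6,11] mid=8 arr[8]=39
[9,11] mid=10 arr[10]=47
Total: 3 comparisons


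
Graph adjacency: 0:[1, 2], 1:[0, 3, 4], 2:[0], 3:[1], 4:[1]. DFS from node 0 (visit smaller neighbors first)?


DFS stack-based: start with [0]
Visit order: [0, 1, 3, 4, 2]


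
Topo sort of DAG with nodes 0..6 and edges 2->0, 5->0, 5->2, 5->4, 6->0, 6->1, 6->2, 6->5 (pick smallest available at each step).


Kahn's algorithm, process smallest node first
Order: [3, 6, 1, 5, 2, 0, 4]


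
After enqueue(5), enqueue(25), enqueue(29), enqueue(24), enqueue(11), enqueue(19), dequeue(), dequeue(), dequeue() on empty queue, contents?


enqueue(5) -> [5]
enqueue(25) -> [5, 25]
enqueue(29) -> [5, 25, 29]
enqueue(24) -> [5, 25, 29, 24]
enqueue(11) -> [5, 25, 29, 24, 11]
enqueue(19) -> [5, 25, 29, 24, 11, 19]
dequeue() returns 5 -> [25, 29, 24, 11, 19]
dequeue() returns 25 -> [29, 24, 11, 19]
dequeue() returns 29 -> [24, 11, 19]
Final queue (front to back): [24, 11, 19]


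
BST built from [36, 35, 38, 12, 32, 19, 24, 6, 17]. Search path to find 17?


BST root = 36
Search for 17: compare at each node
Path: [36, 35, 12, 32, 19, 17]


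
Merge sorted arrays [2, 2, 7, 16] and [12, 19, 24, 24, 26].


Compare heads, take smaller each step.
Merged: [2, 2, 7, 12, 16, 19, 24, 24, 26]


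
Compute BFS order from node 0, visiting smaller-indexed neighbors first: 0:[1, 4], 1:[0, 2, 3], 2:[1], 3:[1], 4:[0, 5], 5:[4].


BFS queue: start with [0]
Visit order: [0, 1, 4, 2, 3, 5]


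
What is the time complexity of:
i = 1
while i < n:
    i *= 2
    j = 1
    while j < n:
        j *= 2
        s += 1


Per nesting level: O(log n) * O(log n) = O((log n)^2)
Complexity: O((log n)^2)


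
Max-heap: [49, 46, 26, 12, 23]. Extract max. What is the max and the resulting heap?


Max = 49
Replace root with last, heapify down
Resulting heap: [46, 23, 26, 12]


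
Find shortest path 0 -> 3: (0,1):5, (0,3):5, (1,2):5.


Dijkstra from 0:
Distances: {0: 0, 1: 5, 2: 10, 3: 5}
Shortest distance to 3 = 5, path = [0, 3]


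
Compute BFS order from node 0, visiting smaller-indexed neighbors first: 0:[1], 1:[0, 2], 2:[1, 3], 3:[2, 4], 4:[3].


BFS queue: start with [0]
Visit order: [0, 1, 2, 3, 4]


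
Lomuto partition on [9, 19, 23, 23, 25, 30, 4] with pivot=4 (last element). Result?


Elements <= 4 go left of pivot.
Result: [4, 19, 23, 23, 25, 30, 9], pivot at index 0


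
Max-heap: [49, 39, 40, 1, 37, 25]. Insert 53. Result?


Append 53: [49, 39, 40, 1, 37, 25, 53]
Bubble up: swap idx 6(53) with idx 2(40); swap idx 2(53) with idx 0(49)
Result: [53, 39, 49, 1, 37, 25, 40]


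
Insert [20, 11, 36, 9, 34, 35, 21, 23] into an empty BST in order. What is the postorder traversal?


Root = 20; build tree by BST insertion.
Postorder traversal: [9, 11, 23, 21, 35, 34, 36, 20]


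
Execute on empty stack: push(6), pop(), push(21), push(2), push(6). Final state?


push(6) -> [6]
pop() returns 6 -> []
push(21) -> [21]
push(2) -> [21, 2]
push(6) -> [21, 2, 6]
Final stack (bottom to top): [21, 2, 6]


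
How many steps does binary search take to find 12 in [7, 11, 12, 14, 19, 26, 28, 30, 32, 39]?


Search for 12:
[0,9] mid=4 arr[4]=19
[0,3] mid=1 arr[1]=11
[2,3] mid=2 arr[2]=12
Total: 3 comparisons


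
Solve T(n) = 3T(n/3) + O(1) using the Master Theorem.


a=3, b=3, c=0. log_3(3)=1 > c=0. Case 1: O(n^log_b(a)) = O(n)
Complexity: O(n)


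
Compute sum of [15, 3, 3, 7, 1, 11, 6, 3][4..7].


Prefix sums: [0, 15, 18, 21, 28, 29, 40, 46, 49]
Sum[4..7] = prefix[8] - prefix[4] = 49 - 28 = 21


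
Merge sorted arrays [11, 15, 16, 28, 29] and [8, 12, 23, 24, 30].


Compare heads, take smaller each step.
Merged: [8, 11, 12, 15, 16, 23, 24, 28, 29, 30]


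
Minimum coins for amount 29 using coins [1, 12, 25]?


dp[0]=0; dp[i]=1+min(dp[i-c] for c in coins)
...dp[24]=2, dp[25]=1, dp[26]=2, dp[27]=3, dp[28]=4, dp[29]=5
Minimum coins for 29 = 5


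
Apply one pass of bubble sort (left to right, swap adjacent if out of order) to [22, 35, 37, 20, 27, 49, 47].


After one pass: [22, 35, 20, 27, 37, 47, 49]


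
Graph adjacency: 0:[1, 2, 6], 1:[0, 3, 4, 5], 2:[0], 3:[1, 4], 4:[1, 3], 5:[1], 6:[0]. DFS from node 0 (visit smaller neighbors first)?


DFS stack-based: start with [0]
Visit order: [0, 1, 3, 4, 5, 2, 6]


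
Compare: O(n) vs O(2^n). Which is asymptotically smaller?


linear grows slower than exponential
O(n) is asymptotically smaller; O(2^n) grows faster


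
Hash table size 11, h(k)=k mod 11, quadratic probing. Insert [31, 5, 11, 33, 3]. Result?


Insertions: 31->slot 9; 5->slot 5; 11->slot 0; 33->slot 1; 3->slot 3
Table: [11, 33, None, 3, None, 5, None, None, None, 31, None]


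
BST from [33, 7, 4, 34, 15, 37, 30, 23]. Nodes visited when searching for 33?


BST root = 33
Search for 33: compare at each node
Path: [33]


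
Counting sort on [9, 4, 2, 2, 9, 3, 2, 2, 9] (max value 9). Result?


Count array: [0, 0, 4, 1, 1, 0, 0, 0, 0, 3]
Reconstruct: [2, 2, 2, 2, 3, 4, 9, 9, 9]


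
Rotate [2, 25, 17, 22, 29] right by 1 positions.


Right rotate by 1: [29, 2, 25, 17, 22]


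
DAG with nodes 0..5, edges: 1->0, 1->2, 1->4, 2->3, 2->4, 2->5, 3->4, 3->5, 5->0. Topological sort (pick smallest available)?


Kahn's algorithm, process smallest node first
Order: [1, 2, 3, 4, 5, 0]


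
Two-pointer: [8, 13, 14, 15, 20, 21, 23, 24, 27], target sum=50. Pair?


Two pointers: lo=0, hi=8
Found pair: (23, 27) summing to 50


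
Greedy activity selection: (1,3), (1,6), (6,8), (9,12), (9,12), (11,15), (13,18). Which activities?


Greedy: pick earliest-ending, then skip overlaps.
Selected (4 activities): [(1, 3), (6, 8), (9, 12), (13, 18)]


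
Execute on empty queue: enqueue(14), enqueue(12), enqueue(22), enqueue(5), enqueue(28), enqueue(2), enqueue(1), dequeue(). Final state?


enqueue(14) -> [14]
enqueue(12) -> [14, 12]
enqueue(22) -> [14, 12, 22]
enqueue(5) -> [14, 12, 22, 5]
enqueue(28) -> [14, 12, 22, 5, 28]
enqueue(2) -> [14, 12, 22, 5, 28, 2]
enqueue(1) -> [14, 12, 22, 5, 28, 2, 1]
dequeue() returns 14 -> [12, 22, 5, 28, 2, 1]
Final queue (front to back): [12, 22, 5, 28, 2, 1]


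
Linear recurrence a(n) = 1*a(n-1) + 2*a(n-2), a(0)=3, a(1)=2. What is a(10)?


Build bottom-up:
...a(8)=428, a(9)=852, a(10)=1*852+2*428=1708


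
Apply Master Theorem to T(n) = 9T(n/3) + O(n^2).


a=9, b=3, c=2. log_3(9)=2 = c=2. Case 2: O(n^c log n) = O(n^2 log n)
Complexity: O(n^2 log n)


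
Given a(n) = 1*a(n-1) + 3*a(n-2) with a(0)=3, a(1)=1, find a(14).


Build bottom-up:
...a(12)=30307, a(13)=69649, a(14)=1*69649+3*30307=160570


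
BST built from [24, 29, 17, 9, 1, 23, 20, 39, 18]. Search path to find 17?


BST root = 24
Search for 17: compare at each node
Path: [24, 17]


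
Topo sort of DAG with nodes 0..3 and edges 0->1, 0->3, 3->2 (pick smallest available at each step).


Kahn's algorithm, process smallest node first
Order: [0, 1, 3, 2]


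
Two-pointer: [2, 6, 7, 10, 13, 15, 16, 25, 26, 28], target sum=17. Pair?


Two pointers: lo=0, hi=9
Found pair: (2, 15) summing to 17


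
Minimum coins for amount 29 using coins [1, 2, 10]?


dp[0]=0; dp[i]=1+min(dp[i-c] for c in coins)
...dp[24]=4, dp[25]=5, dp[26]=5, dp[27]=6, dp[28]=6, dp[29]=7
Minimum coins for 29 = 7


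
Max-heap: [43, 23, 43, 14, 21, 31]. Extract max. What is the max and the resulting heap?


Max = 43
Replace root with last, heapify down
Resulting heap: [43, 23, 31, 14, 21]


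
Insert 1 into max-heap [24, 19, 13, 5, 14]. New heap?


Append 1: [24, 19, 13, 5, 14, 1]
Bubble up: no swaps needed
Result: [24, 19, 13, 5, 14, 1]


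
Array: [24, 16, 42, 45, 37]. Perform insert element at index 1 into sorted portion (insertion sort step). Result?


After one pass: [16, 24, 42, 45, 37]
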